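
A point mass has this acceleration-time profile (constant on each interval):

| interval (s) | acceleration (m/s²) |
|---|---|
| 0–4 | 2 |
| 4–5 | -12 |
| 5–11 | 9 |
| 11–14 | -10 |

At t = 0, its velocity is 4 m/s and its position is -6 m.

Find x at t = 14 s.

311 m

On each constant-a segment, Δv = aΔt and Δx = v₀Δt + ½aΔt²; chain segment to segment.
0–4 s: v starts 4 m/s; Δx = 4·4 + ½·2·4² = 32 m; v ends 12 m/s.
4–5 s: v starts 12 m/s; Δx = 12·1 + ½·-12·1² = 6 m; v ends 0 m/s.
5–11 s: v starts 0 m/s; Δx = 0·6 + ½·9·6² = 162 m; v ends 54 m/s.
11–14 s: v starts 54 m/s; Δx = 54·3 + ½·-10·3² = 117 m; v ends 24 m/s.
x(14) = -6 + Σ Δx = 311 m.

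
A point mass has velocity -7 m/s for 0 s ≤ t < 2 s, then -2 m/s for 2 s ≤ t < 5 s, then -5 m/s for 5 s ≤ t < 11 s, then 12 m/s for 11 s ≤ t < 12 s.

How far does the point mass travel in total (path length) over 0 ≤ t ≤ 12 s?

62 m

Total distance travelled is ∫|v| dt — sum the magnitudes of each area piece.
0–2 s: |-7| × 2 = 14 m
2–5 s: |-2| × 3 = 6 m
5–11 s: |-5| × 6 = 30 m
11–12 s: |12| × 1 = 12 m
Total distance = 62 m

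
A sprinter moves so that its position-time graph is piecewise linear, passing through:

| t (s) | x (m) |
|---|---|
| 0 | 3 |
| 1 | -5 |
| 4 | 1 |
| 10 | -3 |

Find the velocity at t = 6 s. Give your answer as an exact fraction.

-2/3 m/s

Velocity is the slope of the x-t graph on 4–10 s: (-3 − 1)/(10 − 4) = -2/3 m/s.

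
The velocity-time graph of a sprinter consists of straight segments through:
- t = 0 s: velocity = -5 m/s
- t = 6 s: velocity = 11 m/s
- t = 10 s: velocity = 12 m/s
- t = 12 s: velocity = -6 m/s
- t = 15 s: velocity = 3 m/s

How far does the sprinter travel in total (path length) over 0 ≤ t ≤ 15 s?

Distance (not displacement) is the total path length: add the absolute areas under v-t.
0–6 s: v = 0 at t = 1.875 s; triangle areas 4.6875 + 22.6875 = 27.375 m
6–10 s: |½(11 + 12)(4)| = 46 m
10–12 s: v = 0 at t = 34/3 s; triangle areas 8 + 2 = 10 m
12–15 s: v = 0 at t = 14 s; triangle areas 6 + 1.5 = 7.5 m
Total distance = 90.875 m

90.875 m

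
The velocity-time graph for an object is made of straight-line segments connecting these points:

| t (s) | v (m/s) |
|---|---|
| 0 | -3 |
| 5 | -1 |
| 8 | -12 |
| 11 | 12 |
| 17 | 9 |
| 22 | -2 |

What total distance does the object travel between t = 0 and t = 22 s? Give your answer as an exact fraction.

Distance (not displacement) is the total path length: add the absolute areas under v-t.
0–5 s: |½(-3 + -1)(5)| = 10 m
5–8 s: |½(-1 + -12)(3)| = 19.5 m
8–11 s: v = 0 at t = 9.5 s; triangle areas 9 + 9 = 18 m
11–17 s: |½(12 + 9)(6)| = 63 m
17–22 s: v = 0 at t = 232/11 s; triangle areas 405/22 + 10/11 = 425/22 m
Total distance = 1428/11 m

1428/11 m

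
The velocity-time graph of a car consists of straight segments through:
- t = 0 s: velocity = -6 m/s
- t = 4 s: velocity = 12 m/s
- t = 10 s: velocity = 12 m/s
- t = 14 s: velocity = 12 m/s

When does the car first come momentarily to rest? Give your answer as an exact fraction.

t = 4/3 s

v changes sign on 0–4 s (from -6 to 12); the graph is linear there, so v = 0 at t = 0 + (6)·(4 − 0)/(12 − -6) = 4/3 s.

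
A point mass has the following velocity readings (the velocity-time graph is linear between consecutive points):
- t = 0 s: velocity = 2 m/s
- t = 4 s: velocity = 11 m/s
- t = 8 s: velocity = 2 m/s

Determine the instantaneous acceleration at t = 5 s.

Acceleration is the slope of the v-t graph on 4–8 s: (2 − 11)/(8 − 4) = -2.25 m/s².

-2.25 m/s²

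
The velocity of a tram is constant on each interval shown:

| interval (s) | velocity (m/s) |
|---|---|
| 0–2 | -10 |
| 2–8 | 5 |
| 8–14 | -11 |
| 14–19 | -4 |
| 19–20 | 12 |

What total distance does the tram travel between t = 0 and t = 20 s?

148 m

Distance (not displacement) is the total path length: add the absolute areas under v-t.
0–2 s: |-10| × 2 = 20 m
2–8 s: |5| × 6 = 30 m
8–14 s: |-11| × 6 = 66 m
14–19 s: |-4| × 5 = 20 m
19–20 s: |12| × 1 = 12 m
Total distance = 148 m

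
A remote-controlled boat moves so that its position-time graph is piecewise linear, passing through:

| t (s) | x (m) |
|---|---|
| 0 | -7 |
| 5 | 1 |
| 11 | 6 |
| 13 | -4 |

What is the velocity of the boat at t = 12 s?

Velocity is the slope of the x-t graph on 11–13 s: (-4 − 6)/(13 − 11) = -5 m/s.

-5 m/s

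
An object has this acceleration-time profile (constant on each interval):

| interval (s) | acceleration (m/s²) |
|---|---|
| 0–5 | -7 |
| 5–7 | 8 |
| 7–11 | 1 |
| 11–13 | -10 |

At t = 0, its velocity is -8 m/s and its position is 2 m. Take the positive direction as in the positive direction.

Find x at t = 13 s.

On each constant-a segment, Δv = aΔt and Δx = v₀Δt + ½aΔt²; chain segment to segment.
0–5 s: v starts -8 m/s; Δx = -8·5 + ½·-7·5² = -127.5 m; v ends -43 m/s.
5–7 s: v starts -43 m/s; Δx = -43·2 + ½·8·2² = -70 m; v ends -27 m/s.
7–11 s: v starts -27 m/s; Δx = -27·4 + ½·1·4² = -100 m; v ends -23 m/s.
11–13 s: v starts -23 m/s; Δx = -23·2 + ½·-10·2² = -66 m; v ends -43 m/s.
x(13) = 2 + Σ Δx = -361.5 m.

-361.5 m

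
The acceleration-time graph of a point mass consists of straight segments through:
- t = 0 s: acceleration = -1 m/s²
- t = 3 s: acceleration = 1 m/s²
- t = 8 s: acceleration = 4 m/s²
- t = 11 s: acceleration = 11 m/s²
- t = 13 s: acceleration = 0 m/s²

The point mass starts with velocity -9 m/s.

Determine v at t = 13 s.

Δv equals the area under the a-t graph; then v = v₀ + Δv.
0–3 s: ½(-1 + 1)(3) = 0 m/s
3–8 s: ½(1 + 4)(5) = 12.5 m/s
8–11 s: ½(4 + 11)(3) = 22.5 m/s
11–13 s: ½(11 + 0)(2) = 11 m/s
Δv = 46 m/s, so v(13) = -9 + (46) = 37 m/s.

37 m/s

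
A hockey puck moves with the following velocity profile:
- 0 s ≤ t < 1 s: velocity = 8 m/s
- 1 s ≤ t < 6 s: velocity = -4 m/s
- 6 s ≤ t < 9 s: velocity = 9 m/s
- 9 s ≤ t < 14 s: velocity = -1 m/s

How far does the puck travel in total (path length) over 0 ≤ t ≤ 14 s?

60 m

Total distance travelled is ∫|v| dt — sum the magnitudes of each area piece.
0–1 s: |8| × 1 = 8 m
1–6 s: |-4| × 5 = 20 m
6–9 s: |9| × 3 = 27 m
9–14 s: |-1| × 5 = 5 m
Total distance = 60 m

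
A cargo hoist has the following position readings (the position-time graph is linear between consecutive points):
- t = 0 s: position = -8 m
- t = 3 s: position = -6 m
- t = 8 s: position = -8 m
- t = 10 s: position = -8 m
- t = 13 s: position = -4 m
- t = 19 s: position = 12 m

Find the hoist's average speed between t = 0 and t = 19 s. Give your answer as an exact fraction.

Average speed = (total path length)/(elapsed time); on a piecewise-linear x-t graph the path length is Σ|Δx|.
0–3 s: |Δx| = |-6 − -8| = 2 m
3–8 s: |Δx| = |-8 − -6| = 2 m
8–10 s: |Δx| = |-8 − -8| = 0 m
10–13 s: |Δx| = |-4 − -8| = 4 m
13–19 s: |Δx| = |12 − -4| = 16 m
Total path = 24 m; average speed = 24/19 = 24/19 m/s.

24/19 m/s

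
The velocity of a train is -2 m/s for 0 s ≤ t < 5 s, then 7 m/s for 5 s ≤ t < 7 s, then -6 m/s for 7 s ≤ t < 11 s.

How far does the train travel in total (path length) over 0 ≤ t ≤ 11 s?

Total distance travelled is ∫|v| dt — sum the magnitudes of each area piece.
0–5 s: |-2| × 5 = 10 m
5–7 s: |7| × 2 = 14 m
7–11 s: |-6| × 4 = 24 m
Total distance = 48 m

48 m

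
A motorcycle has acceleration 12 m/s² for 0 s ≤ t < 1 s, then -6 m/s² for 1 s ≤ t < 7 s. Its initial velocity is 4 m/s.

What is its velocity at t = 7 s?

-20 m/s

Δv equals the area under the a-t graph; then v = v₀ + Δv.
0–1 s: 12 × 1 = 12 m/s
1–7 s: -6 × 6 = -36 m/s
Δv = -24 m/s, so v(7) = 4 + (-24) = -20 m/s.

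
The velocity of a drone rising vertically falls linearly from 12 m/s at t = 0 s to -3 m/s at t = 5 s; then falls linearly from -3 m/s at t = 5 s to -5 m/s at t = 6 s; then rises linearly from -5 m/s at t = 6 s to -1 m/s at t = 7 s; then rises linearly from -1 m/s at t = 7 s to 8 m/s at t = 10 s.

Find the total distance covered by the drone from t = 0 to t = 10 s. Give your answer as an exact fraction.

130/3 m

Total distance travelled is ∫|v| dt — sum the magnitudes of each area piece.
0–5 s: v = 0 at t = 4 s; triangle areas 24 + 1.5 = 25.5 m
5–6 s: |½(-3 + -5)(1)| = 4 m
6–7 s: |½(-5 + -1)(1)| = 3 m
7–10 s: v = 0 at t = 22/3 s; triangle areas 1/6 + 32/3 = 65/6 m
Total distance = 130/3 m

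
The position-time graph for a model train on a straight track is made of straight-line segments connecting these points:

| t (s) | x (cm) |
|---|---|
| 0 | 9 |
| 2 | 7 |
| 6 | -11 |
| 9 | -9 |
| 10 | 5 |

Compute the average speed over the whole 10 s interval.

Average speed = (total path length)/(elapsed time); on a piecewise-linear x-t graph the path length is Σ|Δx|.
0–2 s: |Δx| = |7 − 9| = 2 cm
2–6 s: |Δx| = |-11 − 7| = 18 cm
6–9 s: |Δx| = |-9 − -11| = 2 cm
9–10 s: |Δx| = |5 − -9| = 14 cm
Total path = 36 cm; average speed = 36/10 = 3.6 cm/s.

3.6 cm/s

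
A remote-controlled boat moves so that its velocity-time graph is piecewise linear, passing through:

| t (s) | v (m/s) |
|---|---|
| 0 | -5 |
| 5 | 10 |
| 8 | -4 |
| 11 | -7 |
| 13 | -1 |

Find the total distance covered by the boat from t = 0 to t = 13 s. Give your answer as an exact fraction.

Total distance travelled is ∫|v| dt — sum the magnitudes of each area piece.
0–5 s: v = 0 at t = 5/3 s; triangle areas 25/6 + 50/3 = 125/6 m
5–8 s: v = 0 at t = 50/7 s; triangle areas 75/7 + 12/7 = 87/7 m
8–11 s: |½(-4 + -7)(3)| = 16.5 m
11–13 s: |½(-7 + -1)(2)| = 8 m
Total distance = 1213/21 m

1213/21 m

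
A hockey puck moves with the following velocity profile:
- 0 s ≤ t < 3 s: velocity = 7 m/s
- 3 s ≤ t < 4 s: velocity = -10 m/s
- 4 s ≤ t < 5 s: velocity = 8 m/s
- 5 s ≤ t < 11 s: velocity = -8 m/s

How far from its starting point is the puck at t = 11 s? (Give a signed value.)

Net displacement equals the area under the velocity-time graph (areas below the axis count negative).
0–3 s: 7 × 3 = 21 m
3–4 s: -10 × 1 = -10 m
4–5 s: 8 × 1 = 8 m
5–11 s: -8 × 6 = -48 m
Net displacement = -29 m

-29 m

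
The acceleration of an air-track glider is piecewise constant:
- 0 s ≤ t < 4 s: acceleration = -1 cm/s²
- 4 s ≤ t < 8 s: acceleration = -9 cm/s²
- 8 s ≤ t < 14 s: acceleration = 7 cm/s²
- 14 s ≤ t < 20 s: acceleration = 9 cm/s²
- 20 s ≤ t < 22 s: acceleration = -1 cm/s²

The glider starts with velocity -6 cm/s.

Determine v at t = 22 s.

48 cm/s

Δv equals the area under the a-t graph; then v = v₀ + Δv.
0–4 s: -1 × 4 = -4 cm/s
4–8 s: -9 × 4 = -36 cm/s
8–14 s: 7 × 6 = 42 cm/s
14–20 s: 9 × 6 = 54 cm/s
20–22 s: -1 × 2 = -2 cm/s
Δv = 54 cm/s, so v(22) = -6 + (54) = 48 cm/s.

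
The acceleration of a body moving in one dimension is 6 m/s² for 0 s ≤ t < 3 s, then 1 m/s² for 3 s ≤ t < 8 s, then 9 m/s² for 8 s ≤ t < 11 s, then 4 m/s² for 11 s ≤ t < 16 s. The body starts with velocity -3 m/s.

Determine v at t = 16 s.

Δv equals the area under the a-t graph; then v = v₀ + Δv.
0–3 s: 6 × 3 = 18 m/s
3–8 s: 1 × 5 = 5 m/s
8–11 s: 9 × 3 = 27 m/s
11–16 s: 4 × 5 = 20 m/s
Δv = 70 m/s, so v(16) = -3 + (70) = 67 m/s.

67 m/s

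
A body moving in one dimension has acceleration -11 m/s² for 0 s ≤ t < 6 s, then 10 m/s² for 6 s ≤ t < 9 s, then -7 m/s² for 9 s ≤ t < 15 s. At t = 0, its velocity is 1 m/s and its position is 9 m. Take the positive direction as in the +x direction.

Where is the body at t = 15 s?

-669 m

On each constant-a segment, Δv = aΔt and Δx = v₀Δt + ½aΔt²; chain segment to segment.
0–6 s: v starts 1 m/s; Δx = 1·6 + ½·-11·6² = -192 m; v ends -65 m/s.
6–9 s: v starts -65 m/s; Δx = -65·3 + ½·10·3² = -150 m; v ends -35 m/s.
9–15 s: v starts -35 m/s; Δx = -35·6 + ½·-7·6² = -336 m; v ends -77 m/s.
x(15) = 9 + Σ Δx = -669 m.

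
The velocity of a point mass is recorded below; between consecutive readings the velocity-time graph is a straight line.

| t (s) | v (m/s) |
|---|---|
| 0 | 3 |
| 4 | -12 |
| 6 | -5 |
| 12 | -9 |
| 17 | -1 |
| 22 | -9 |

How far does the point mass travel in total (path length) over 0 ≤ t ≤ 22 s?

Distance (not displacement) is the total path length: add the absolute areas under v-t.
0–4 s: v = 0 at t = 0.8 s; triangle areas 1.2 + 19.2 = 20.4 m
4–6 s: |½(-12 + -5)(2)| = 17 m
6–12 s: |½(-5 + -9)(6)| = 42 m
12–17 s: |½(-9 + -1)(5)| = 25 m
17–22 s: |½(-1 + -9)(5)| = 25 m
Total distance = 129.4 m

129.4 m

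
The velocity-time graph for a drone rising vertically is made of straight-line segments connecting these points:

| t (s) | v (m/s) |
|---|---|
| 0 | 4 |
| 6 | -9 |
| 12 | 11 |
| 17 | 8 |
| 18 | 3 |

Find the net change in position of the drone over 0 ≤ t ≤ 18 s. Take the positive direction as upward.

44 m

Net displacement equals the area under the velocity-time graph (areas below the axis count negative).
0–6 s: ½(4 + -9)(6) = -15 m
6–12 s: ½(-9 + 11)(6) = 6 m
12–17 s: ½(11 + 8)(5) = 47.5 m
17–18 s: ½(8 + 3)(1) = 5.5 m
Net displacement = 44 m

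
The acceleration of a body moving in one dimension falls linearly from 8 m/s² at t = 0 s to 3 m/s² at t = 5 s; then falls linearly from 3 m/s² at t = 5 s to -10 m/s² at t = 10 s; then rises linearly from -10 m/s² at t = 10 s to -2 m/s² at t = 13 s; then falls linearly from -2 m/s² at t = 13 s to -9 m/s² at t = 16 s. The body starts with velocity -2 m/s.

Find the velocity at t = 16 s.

-26.5 m/s

Δv equals the area under the a-t graph; then v = v₀ + Δv.
0–5 s: ½(8 + 3)(5) = 27.5 m/s
5–10 s: ½(3 + -10)(5) = -17.5 m/s
10–13 s: ½(-10 + -2)(3) = -18 m/s
13–16 s: ½(-2 + -9)(3) = -16.5 m/s
Δv = -24.5 m/s, so v(16) = -2 + (-24.5) = -26.5 m/s.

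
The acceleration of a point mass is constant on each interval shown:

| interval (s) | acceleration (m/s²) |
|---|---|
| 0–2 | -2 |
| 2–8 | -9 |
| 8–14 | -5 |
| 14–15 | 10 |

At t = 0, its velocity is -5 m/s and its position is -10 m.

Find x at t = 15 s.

-796 m

On each constant-a segment, Δv = aΔt and Δx = v₀Δt + ½aΔt²; chain segment to segment.
0–2 s: v starts -5 m/s; Δx = -5·2 + ½·-2·2² = -14 m; v ends -9 m/s.
2–8 s: v starts -9 m/s; Δx = -9·6 + ½·-9·6² = -216 m; v ends -63 m/s.
8–14 s: v starts -63 m/s; Δx = -63·6 + ½·-5·6² = -468 m; v ends -93 m/s.
14–15 s: v starts -93 m/s; Δx = -93·1 + ½·10·1² = -88 m; v ends -83 m/s.
x(15) = -10 + Σ Δx = -796 m.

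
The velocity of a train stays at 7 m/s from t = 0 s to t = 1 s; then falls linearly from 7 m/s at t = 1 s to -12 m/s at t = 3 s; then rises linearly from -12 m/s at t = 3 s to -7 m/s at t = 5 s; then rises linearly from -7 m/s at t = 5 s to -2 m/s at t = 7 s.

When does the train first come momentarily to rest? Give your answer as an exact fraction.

v changes sign on 1–3 s (from 7 to -12); the graph is linear there, so v = 0 at t = 1 + (-7)·(3 − 1)/(-12 − 7) = 33/19 s.

t = 33/19 s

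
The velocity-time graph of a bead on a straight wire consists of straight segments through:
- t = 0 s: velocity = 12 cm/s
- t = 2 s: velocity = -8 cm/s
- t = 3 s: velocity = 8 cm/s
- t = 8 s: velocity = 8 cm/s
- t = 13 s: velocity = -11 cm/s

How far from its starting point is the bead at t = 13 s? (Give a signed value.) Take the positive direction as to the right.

36.5 cm

Net displacement equals the area under the velocity-time graph (areas below the axis count negative).
0–2 s: ½(12 + -8)(2) = 4 cm
2–3 s: ½(-8 + 8)(1) = 0 cm
3–8 s: 8 × 5 = 40 cm
8–13 s: ½(8 + -11)(5) = -7.5 cm
Net displacement = 36.5 cm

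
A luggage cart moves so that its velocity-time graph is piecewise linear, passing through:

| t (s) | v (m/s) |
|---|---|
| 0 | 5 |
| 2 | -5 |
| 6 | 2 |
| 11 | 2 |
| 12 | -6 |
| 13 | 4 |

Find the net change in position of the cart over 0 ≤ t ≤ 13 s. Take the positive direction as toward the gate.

1 m

Displacement is the signed area under the v-t curve.
0–2 s: ½(5 + -5)(2) = 0 m
2–6 s: ½(-5 + 2)(4) = -6 m
6–11 s: 2 × 5 = 10 m
11–12 s: ½(2 + -6)(1) = -2 m
12–13 s: ½(-6 + 4)(1) = -1 m
Net displacement = 1 m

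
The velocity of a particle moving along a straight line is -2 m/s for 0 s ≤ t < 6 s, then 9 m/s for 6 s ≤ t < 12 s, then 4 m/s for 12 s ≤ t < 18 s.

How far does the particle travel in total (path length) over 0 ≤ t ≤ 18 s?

Total distance travelled is ∫|v| dt — sum the magnitudes of each area piece.
0–6 s: |-2| × 6 = 12 m
6–12 s: |9| × 6 = 54 m
12–18 s: |4| × 6 = 24 m
Total distance = 90 m

90 m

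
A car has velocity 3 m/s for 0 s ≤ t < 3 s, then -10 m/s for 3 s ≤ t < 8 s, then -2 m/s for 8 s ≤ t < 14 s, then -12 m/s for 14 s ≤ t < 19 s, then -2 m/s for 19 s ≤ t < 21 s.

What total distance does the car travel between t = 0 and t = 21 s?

Distance (not displacement) is the total path length: add the absolute areas under v-t.
0–3 s: |3| × 3 = 9 m
3–8 s: |-10| × 5 = 50 m
8–14 s: |-2| × 6 = 12 m
14–19 s: |-12| × 5 = 60 m
19–21 s: |-2| × 2 = 4 m
Total distance = 135 m

135 m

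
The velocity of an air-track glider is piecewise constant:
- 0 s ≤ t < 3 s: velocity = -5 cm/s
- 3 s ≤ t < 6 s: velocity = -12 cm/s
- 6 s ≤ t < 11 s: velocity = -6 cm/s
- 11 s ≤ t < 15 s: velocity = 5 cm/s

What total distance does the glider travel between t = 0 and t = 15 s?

101 cm

Total distance travelled is ∫|v| dt — sum the magnitudes of each area piece.
0–3 s: |-5| × 3 = 15 cm
3–6 s: |-12| × 3 = 36 cm
6–11 s: |-6| × 5 = 30 cm
11–15 s: |5| × 4 = 20 cm
Total distance = 101 cm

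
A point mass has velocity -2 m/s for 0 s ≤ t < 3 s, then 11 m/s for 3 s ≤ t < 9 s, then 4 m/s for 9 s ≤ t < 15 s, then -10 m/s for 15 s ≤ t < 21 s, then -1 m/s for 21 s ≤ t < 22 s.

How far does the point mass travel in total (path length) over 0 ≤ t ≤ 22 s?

Distance (not displacement) is the total path length: add the absolute areas under v-t.
0–3 s: |-2| × 3 = 6 m
3–9 s: |11| × 6 = 66 m
9–15 s: |4| × 6 = 24 m
15–21 s: |-10| × 6 = 60 m
21–22 s: |-1| × 1 = 1 m
Total distance = 157 m

157 m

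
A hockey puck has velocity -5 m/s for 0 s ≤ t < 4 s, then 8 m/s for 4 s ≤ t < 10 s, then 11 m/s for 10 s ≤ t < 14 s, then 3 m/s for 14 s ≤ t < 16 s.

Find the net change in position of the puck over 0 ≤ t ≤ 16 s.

78 m

Net displacement equals the area under the velocity-time graph (areas below the axis count negative).
0–4 s: -5 × 4 = -20 m
4–10 s: 8 × 6 = 48 m
10–14 s: 11 × 4 = 44 m
14–16 s: 3 × 2 = 6 m
Net displacement = 78 m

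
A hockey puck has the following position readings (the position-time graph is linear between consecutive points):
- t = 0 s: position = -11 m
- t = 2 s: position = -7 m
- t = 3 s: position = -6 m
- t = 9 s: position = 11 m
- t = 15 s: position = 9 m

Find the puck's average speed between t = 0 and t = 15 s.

1.6 m/s

Average speed = (total path length)/(elapsed time); on a piecewise-linear x-t graph the path length is Σ|Δx|.
0–2 s: |Δx| = |-7 − -11| = 4 m
2–3 s: |Δx| = |-6 − -7| = 1 m
3–9 s: |Δx| = |11 − -6| = 17 m
9–15 s: |Δx| = |9 − 11| = 2 m
Total path = 24 m; average speed = 24/15 = 1.6 m/s.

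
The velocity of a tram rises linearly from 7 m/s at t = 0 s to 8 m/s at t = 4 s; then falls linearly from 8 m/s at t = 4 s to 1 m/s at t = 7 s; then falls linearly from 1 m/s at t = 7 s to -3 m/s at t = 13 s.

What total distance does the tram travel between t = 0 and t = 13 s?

51 m

Distance (not displacement) is the total path length: add the absolute areas under v-t.
0–4 s: |½(7 + 8)(4)| = 30 m
4–7 s: |½(8 + 1)(3)| = 13.5 m
7–13 s: v = 0 at t = 8.5 s; triangle areas 0.75 + 6.75 = 7.5 m
Total distance = 51 m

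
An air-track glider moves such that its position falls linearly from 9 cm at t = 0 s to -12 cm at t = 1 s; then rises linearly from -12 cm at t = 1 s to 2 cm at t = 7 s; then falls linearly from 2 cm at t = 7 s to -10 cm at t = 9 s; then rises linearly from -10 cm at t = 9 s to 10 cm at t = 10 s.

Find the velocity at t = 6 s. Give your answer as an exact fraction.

7/3 cm/s

Velocity is the slope of the x-t graph on 1–7 s: (2 − -12)/(7 − 1) = 7/3 cm/s.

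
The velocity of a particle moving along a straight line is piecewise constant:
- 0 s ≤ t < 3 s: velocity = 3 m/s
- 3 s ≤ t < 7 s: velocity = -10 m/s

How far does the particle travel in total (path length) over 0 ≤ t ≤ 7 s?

49 m

Distance (not displacement) is the total path length: add the absolute areas under v-t.
0–3 s: |3| × 3 = 9 m
3–7 s: |-10| × 4 = 40 m
Total distance = 49 m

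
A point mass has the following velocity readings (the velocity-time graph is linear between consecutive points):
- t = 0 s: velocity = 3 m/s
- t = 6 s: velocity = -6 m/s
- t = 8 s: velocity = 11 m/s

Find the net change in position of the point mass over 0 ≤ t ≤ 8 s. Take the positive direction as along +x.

-4 m

Displacement is the signed area under the v-t curve.
0–6 s: ½(3 + -6)(6) = -9 m
6–8 s: ½(-6 + 11)(2) = 5 m
Net displacement = -4 m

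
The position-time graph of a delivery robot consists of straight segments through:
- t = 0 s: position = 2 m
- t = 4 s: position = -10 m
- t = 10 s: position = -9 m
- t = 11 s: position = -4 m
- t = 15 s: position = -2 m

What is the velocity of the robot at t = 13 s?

0.5 m/s

Velocity is the slope of the x-t graph on 11–15 s: (-2 − -4)/(15 − 11) = 0.5 m/s.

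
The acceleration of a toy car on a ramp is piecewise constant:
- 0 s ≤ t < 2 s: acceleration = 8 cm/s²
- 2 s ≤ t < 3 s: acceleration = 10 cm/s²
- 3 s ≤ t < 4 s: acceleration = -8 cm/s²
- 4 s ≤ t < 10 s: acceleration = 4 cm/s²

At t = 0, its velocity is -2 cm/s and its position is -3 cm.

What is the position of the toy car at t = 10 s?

On each constant-a segment, Δv = aΔt and Δx = v₀Δt + ½aΔt²; chain segment to segment.
0–2 s: v starts -2 cm/s; Δx = -2·2 + ½·8·2² = 12 cm; v ends 14 cm/s.
2–3 s: v starts 14 cm/s; Δx = 14·1 + ½·10·1² = 19 cm; v ends 24 cm/s.
3–4 s: v starts 24 cm/s; Δx = 24·1 + ½·-8·1² = 20 cm; v ends 16 cm/s.
4–10 s: v starts 16 cm/s; Δx = 16·6 + ½·4·6² = 168 cm; v ends 40 cm/s.
x(10) = -3 + Σ Δx = 216 cm.

216 cm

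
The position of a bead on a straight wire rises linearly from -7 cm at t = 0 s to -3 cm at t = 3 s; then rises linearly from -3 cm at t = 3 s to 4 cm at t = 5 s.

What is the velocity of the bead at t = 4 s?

Velocity is the slope of the x-t graph on 3–5 s: (4 − -3)/(5 − 3) = 3.5 cm/s.

3.5 cm/s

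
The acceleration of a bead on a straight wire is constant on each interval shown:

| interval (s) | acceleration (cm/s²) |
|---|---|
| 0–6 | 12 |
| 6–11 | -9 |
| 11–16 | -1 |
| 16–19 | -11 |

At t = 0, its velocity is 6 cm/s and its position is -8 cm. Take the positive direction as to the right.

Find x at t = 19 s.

708.5 cm

On each constant-a segment, Δv = aΔt and Δx = v₀Δt + ½aΔt²; chain segment to segment.
0–6 s: v starts 6 cm/s; Δx = 6·6 + ½·12·6² = 252 cm; v ends 78 cm/s.
6–11 s: v starts 78 cm/s; Δx = 78·5 + ½·-9·5² = 277.5 cm; v ends 33 cm/s.
11–16 s: v starts 33 cm/s; Δx = 33·5 + ½·-1·5² = 152.5 cm; v ends 28 cm/s.
16–19 s: v starts 28 cm/s; Δx = 28·3 + ½·-11·3² = 34.5 cm; v ends -5 cm/s.
x(19) = -8 + Σ Δx = 708.5 cm.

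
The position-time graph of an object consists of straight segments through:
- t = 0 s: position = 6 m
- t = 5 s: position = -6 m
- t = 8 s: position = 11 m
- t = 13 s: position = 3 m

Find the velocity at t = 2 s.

Velocity is the slope of the x-t graph on 0–5 s: (-6 − 6)/(5 − 0) = -2.4 m/s.

-2.4 m/s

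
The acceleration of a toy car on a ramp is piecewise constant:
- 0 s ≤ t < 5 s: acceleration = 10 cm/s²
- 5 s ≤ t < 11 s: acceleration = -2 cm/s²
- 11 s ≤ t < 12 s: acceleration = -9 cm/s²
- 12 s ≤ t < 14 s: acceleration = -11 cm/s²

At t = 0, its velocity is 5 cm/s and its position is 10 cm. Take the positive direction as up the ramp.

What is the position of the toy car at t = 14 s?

538.5 cm

On each constant-a segment, Δv = aΔt and Δx = v₀Δt + ½aΔt²; chain segment to segment.
0–5 s: v starts 5 cm/s; Δx = 5·5 + ½·10·5² = 150 cm; v ends 55 cm/s.
5–11 s: v starts 55 cm/s; Δx = 55·6 + ½·-2·6² = 294 cm; v ends 43 cm/s.
11–12 s: v starts 43 cm/s; Δx = 43·1 + ½·-9·1² = 38.5 cm; v ends 34 cm/s.
12–14 s: v starts 34 cm/s; Δx = 34·2 + ½·-11·2² = 46 cm; v ends 12 cm/s.
x(14) = 10 + Σ Δx = 538.5 cm.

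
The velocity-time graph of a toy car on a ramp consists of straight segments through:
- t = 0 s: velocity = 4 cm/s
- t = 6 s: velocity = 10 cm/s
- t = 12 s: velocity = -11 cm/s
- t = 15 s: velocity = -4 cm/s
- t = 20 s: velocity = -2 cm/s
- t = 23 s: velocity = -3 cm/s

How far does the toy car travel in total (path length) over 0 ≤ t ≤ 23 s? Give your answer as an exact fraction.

Total distance travelled is ∫|v| dt — sum the magnitudes of each area piece.
0–6 s: |½(4 + 10)(6)| = 42 cm
6–12 s: v = 0 at t = 62/7 s; triangle areas 100/7 + 121/7 = 221/7 cm
12–15 s: |½(-11 + -4)(3)| = 22.5 cm
15–20 s: |½(-4 + -2)(5)| = 15 cm
20–23 s: |½(-2 + -3)(3)| = 7.5 cm
Total distance = 830/7 cm

830/7 cm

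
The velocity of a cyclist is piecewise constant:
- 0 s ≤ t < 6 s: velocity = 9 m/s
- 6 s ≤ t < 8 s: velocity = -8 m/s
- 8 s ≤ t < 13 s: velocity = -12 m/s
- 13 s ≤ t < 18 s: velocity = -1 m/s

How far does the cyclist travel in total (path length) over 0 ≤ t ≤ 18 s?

135 m

Distance (not displacement) is the total path length: add the absolute areas under v-t.
0–6 s: |9| × 6 = 54 m
6–8 s: |-8| × 2 = 16 m
8–13 s: |-12| × 5 = 60 m
13–18 s: |-1| × 5 = 5 m
Total distance = 135 m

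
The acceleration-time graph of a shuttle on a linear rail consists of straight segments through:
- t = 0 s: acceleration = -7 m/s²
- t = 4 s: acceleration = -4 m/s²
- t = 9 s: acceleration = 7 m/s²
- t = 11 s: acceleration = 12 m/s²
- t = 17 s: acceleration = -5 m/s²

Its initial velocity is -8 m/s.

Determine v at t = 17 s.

Δv equals the area under the a-t graph; then v = v₀ + Δv.
0–4 s: ½(-7 + -4)(4) = -22 m/s
4–9 s: ½(-4 + 7)(5) = 7.5 m/s
9–11 s: ½(7 + 12)(2) = 19 m/s
11–17 s: ½(12 + -5)(6) = 21 m/s
Δv = 25.5 m/s, so v(17) = -8 + (25.5) = 17.5 m/s.

17.5 m/s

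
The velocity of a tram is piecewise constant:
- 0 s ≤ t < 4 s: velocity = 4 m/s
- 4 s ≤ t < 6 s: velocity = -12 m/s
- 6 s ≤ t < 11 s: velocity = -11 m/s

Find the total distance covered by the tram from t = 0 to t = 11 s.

95 m

Distance (not displacement) is the total path length: add the absolute areas under v-t.
0–4 s: |4| × 4 = 16 m
4–6 s: |-12| × 2 = 24 m
6–11 s: |-11| × 5 = 55 m
Total distance = 95 m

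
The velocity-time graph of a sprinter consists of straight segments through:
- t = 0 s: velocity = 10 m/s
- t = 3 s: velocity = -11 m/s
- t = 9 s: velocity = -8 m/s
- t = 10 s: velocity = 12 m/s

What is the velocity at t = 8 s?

-8.5 m/s

On 3–9 s the graph is linear from -11 to -8 m/s: v(8) = -11 + (-8 − -11)·(8 − 3)/(9 − 3) = -8.5 m/s.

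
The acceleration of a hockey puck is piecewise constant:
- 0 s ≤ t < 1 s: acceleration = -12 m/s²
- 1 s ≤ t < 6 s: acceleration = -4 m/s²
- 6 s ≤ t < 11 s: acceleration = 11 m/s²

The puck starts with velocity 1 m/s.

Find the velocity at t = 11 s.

Δv equals the area under the a-t graph; then v = v₀ + Δv.
0–1 s: -12 × 1 = -12 m/s
1–6 s: -4 × 5 = -20 m/s
6–11 s: 11 × 5 = 55 m/s
Δv = 23 m/s, so v(11) = 1 + (23) = 24 m/s.

24 m/s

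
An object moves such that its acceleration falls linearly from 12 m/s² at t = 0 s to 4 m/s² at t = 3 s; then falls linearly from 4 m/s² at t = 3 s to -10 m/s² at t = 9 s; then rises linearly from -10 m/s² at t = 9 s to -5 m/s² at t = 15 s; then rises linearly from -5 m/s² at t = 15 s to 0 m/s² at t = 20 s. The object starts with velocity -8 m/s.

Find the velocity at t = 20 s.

-59.5 m/s

Δv equals the area under the a-t graph; then v = v₀ + Δv.
0–3 s: ½(12 + 4)(3) = 24 m/s
3–9 s: ½(4 + -10)(6) = -18 m/s
9–15 s: ½(-10 + -5)(6) = -45 m/s
15–20 s: ½(-5 + 0)(5) = -12.5 m/s
Δv = -51.5 m/s, so v(20) = -8 + (-51.5) = -59.5 m/s.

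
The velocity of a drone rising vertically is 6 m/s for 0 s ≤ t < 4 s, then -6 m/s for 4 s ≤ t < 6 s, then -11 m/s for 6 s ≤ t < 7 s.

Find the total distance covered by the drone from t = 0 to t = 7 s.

47 m

Distance (not displacement) is the total path length: add the absolute areas under v-t.
0–4 s: |6| × 4 = 24 m
4–6 s: |-6| × 2 = 12 m
6–7 s: |-11| × 1 = 11 m
Total distance = 47 m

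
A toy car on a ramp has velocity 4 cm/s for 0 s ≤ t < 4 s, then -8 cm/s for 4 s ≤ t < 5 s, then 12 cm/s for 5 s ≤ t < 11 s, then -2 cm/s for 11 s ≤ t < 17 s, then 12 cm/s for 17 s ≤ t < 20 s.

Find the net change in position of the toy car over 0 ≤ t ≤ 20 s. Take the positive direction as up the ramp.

Displacement is the signed area under the v-t curve.
0–4 s: 4 × 4 = 16 cm
4–5 s: -8 × 1 = -8 cm
5–11 s: 12 × 6 = 72 cm
11–17 s: -2 × 6 = -12 cm
17–20 s: 12 × 3 = 36 cm
Net displacement = 104 cm

104 cm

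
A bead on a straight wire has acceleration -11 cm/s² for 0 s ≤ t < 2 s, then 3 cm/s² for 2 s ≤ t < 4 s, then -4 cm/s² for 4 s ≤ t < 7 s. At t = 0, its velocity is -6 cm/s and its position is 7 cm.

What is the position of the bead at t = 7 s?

On each constant-a segment, Δv = aΔt and Δx = v₀Δt + ½aΔt²; chain segment to segment.
0–2 s: v starts -6 cm/s; Δx = -6·2 + ½·-11·2² = -34 cm; v ends -28 cm/s.
2–4 s: v starts -28 cm/s; Δx = -28·2 + ½·3·2² = -50 cm; v ends -22 cm/s.
4–7 s: v starts -22 cm/s; Δx = -22·3 + ½·-4·3² = -84 cm; v ends -34 cm/s.
x(7) = 7 + Σ Δx = -161 cm.

-161 cm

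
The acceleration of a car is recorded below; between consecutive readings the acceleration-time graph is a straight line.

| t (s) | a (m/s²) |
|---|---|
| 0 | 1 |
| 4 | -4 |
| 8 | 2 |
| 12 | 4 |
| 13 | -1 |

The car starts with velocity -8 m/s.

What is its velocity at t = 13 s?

Δv equals the area under the a-t graph; then v = v₀ + Δv.
0–4 s: ½(1 + -4)(4) = -6 m/s
4–8 s: ½(-4 + 2)(4) = -4 m/s
8–12 s: ½(2 + 4)(4) = 12 m/s
12–13 s: ½(4 + -1)(1) = 1.5 m/s
Δv = 3.5 m/s, so v(13) = -8 + (3.5) = -4.5 m/s.

-4.5 m/s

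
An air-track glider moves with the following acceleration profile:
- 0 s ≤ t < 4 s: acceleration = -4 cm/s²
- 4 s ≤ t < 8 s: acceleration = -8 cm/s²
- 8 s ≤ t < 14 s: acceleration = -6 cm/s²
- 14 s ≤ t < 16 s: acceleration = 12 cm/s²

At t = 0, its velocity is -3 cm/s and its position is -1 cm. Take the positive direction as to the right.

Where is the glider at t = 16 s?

On each constant-a segment, Δv = aΔt and Δx = v₀Δt + ½aΔt²; chain segment to segment.
0–4 s: v starts -3 cm/s; Δx = -3·4 + ½·-4·4² = -44 cm; v ends -19 cm/s.
4–8 s: v starts -19 cm/s; Δx = -19·4 + ½·-8·4² = -140 cm; v ends -51 cm/s.
8–14 s: v starts -51 cm/s; Δx = -51·6 + ½·-6·6² = -414 cm; v ends -87 cm/s.
14–16 s: v starts -87 cm/s; Δx = -87·2 + ½·12·2² = -150 cm; v ends -63 cm/s.
x(16) = -1 + Σ Δx = -749 cm.

-749 cm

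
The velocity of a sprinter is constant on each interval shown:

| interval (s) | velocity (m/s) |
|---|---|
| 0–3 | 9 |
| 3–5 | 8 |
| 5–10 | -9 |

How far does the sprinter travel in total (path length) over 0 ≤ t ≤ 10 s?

Distance (not displacement) is the total path length: add the absolute areas under v-t.
0–3 s: |9| × 3 = 27 m
3–5 s: |8| × 2 = 16 m
5–10 s: |-9| × 5 = 45 m
Total distance = 88 m

88 m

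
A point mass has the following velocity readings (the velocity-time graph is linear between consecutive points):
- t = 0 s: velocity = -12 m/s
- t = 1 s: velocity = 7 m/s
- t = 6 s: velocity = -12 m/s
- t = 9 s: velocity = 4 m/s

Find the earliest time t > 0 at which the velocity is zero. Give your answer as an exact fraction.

t = 12/19 s

v changes sign on 0–1 s (from -12 to 7); the graph is linear there, so v = 0 at t = 0 + (12)·(1 − 0)/(7 − -12) = 12/19 s.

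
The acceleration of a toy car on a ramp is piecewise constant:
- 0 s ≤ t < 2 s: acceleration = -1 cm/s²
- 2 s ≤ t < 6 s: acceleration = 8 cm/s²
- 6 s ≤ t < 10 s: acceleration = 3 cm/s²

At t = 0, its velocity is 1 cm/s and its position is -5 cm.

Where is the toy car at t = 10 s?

On each constant-a segment, Δv = aΔt and Δx = v₀Δt + ½aΔt²; chain segment to segment.
0–2 s: v starts 1 cm/s; Δx = 1·2 + ½·-1·2² = 0 cm; v ends -1 cm/s.
2–6 s: v starts -1 cm/s; Δx = -1·4 + ½·8·4² = 60 cm; v ends 31 cm/s.
6–10 s: v starts 31 cm/s; Δx = 31·4 + ½·3·4² = 148 cm; v ends 43 cm/s.
x(10) = -5 + Σ Δx = 203 cm.

203 cm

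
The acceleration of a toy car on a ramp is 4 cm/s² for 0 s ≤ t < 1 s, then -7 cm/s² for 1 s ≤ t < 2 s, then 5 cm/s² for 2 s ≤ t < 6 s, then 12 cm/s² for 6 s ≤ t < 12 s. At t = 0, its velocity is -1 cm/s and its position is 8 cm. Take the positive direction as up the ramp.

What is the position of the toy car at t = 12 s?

344.5 cm

On each constant-a segment, Δv = aΔt and Δx = v₀Δt + ½aΔt²; chain segment to segment.
0–1 s: v starts -1 cm/s; Δx = -1·1 + ½·4·1² = 1 cm; v ends 3 cm/s.
1–2 s: v starts 3 cm/s; Δx = 3·1 + ½·-7·1² = -0.5 cm; v ends -4 cm/s.
2–6 s: v starts -4 cm/s; Δx = -4·4 + ½·5·4² = 24 cm; v ends 16 cm/s.
6–12 s: v starts 16 cm/s; Δx = 16·6 + ½·12·6² = 312 cm; v ends 88 cm/s.
x(12) = 8 + Σ Δx = 344.5 cm.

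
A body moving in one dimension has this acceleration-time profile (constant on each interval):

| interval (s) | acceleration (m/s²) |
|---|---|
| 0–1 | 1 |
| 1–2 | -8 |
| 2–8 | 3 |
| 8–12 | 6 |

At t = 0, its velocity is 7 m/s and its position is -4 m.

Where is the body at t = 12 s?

181.5 m

On each constant-a segment, Δv = aΔt and Δx = v₀Δt + ½aΔt²; chain segment to segment.
0–1 s: v starts 7 m/s; Δx = 7·1 + ½·1·1² = 7.5 m; v ends 8 m/s.
1–2 s: v starts 8 m/s; Δx = 8·1 + ½·-8·1² = 4 m; v ends 0 m/s.
2–8 s: v starts 0 m/s; Δx = 0·6 + ½·3·6² = 54 m; v ends 18 m/s.
8–12 s: v starts 18 m/s; Δx = 18·4 + ½·6·4² = 120 m; v ends 42 m/s.
x(12) = -4 + Σ Δx = 181.5 m.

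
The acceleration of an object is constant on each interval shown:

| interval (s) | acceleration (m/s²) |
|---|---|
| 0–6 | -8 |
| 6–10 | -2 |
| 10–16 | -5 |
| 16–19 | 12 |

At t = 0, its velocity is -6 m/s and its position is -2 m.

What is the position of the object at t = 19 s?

On each constant-a segment, Δv = aΔt and Δx = v₀Δt + ½aΔt²; chain segment to segment.
0–6 s: v starts -6 m/s; Δx = -6·6 + ½·-8·6² = -180 m; v ends -54 m/s.
6–10 s: v starts -54 m/s; Δx = -54·4 + ½·-2·4² = -232 m; v ends -62 m/s.
10–16 s: v starts -62 m/s; Δx = -62·6 + ½·-5·6² = -462 m; v ends -92 m/s.
16–19 s: v starts -92 m/s; Δx = -92·3 + ½·12·3² = -222 m; v ends -56 m/s.
x(19) = -2 + Σ Δx = -1098 m.

-1098 m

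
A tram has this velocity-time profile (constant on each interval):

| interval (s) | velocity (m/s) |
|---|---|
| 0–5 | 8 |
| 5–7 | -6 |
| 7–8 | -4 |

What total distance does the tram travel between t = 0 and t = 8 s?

56 m

Total distance travelled is ∫|v| dt — sum the magnitudes of each area piece.
0–5 s: |8| × 5 = 40 m
5–7 s: |-6| × 2 = 12 m
7–8 s: |-4| × 1 = 4 m
Total distance = 56 m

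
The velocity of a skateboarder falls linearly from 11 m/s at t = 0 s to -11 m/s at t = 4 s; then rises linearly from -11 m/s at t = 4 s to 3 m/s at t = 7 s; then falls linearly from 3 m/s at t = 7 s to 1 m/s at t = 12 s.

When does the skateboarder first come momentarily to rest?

v changes sign on 0–4 s (from 11 to -11); the graph is linear there, so v = 0 at t = 0 + (-11)·(4 − 0)/(-11 − 11) = 2 s.

t = 2 s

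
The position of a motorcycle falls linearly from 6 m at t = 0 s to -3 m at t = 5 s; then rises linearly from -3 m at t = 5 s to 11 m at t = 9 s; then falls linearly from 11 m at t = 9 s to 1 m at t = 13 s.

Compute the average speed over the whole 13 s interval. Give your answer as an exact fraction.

33/13 m/s

Average speed = (total path length)/(elapsed time); on a piecewise-linear x-t graph the path length is Σ|Δx|.
0–5 s: |Δx| = |-3 − 6| = 9 m
5–9 s: |Δx| = |11 − -3| = 14 m
9–13 s: |Δx| = |1 − 11| = 10 m
Total path = 33 m; average speed = 33/13 = 33/13 m/s.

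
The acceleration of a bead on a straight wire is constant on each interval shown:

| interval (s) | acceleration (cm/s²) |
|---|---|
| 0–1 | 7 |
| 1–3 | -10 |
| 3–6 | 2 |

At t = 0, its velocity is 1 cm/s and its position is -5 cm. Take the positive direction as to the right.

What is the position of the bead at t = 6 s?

On each constant-a segment, Δv = aΔt and Δx = v₀Δt + ½aΔt²; chain segment to segment.
0–1 s: v starts 1 cm/s; Δx = 1·1 + ½·7·1² = 4.5 cm; v ends 8 cm/s.
1–3 s: v starts 8 cm/s; Δx = 8·2 + ½·-10·2² = -4 cm; v ends -12 cm/s.
3–6 s: v starts -12 cm/s; Δx = -12·3 + ½·2·3² = -27 cm; v ends -6 cm/s.
x(6) = -5 + Σ Δx = -31.5 cm.

-31.5 cm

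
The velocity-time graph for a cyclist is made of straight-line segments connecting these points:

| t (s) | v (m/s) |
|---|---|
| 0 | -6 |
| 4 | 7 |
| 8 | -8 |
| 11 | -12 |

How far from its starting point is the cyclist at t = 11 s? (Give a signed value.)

-30 m

Net displacement equals the area under the velocity-time graph (areas below the axis count negative).
0–4 s: ½(-6 + 7)(4) = 2 m
4–8 s: ½(7 + -8)(4) = -2 m
8–11 s: ½(-8 + -12)(3) = -30 m
Net displacement = -30 m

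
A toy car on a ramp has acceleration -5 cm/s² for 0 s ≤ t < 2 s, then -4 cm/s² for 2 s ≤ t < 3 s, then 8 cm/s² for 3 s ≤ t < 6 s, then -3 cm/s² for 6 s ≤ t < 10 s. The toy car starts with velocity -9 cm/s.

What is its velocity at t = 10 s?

-11 cm/s

Δv equals the area under the a-t graph; then v = v₀ + Δv.
0–2 s: -5 × 2 = -10 cm/s
2–3 s: -4 × 1 = -4 cm/s
3–6 s: 8 × 3 = 24 cm/s
6–10 s: -3 × 4 = -12 cm/s
Δv = -2 cm/s, so v(10) = -9 + (-2) = -11 cm/s.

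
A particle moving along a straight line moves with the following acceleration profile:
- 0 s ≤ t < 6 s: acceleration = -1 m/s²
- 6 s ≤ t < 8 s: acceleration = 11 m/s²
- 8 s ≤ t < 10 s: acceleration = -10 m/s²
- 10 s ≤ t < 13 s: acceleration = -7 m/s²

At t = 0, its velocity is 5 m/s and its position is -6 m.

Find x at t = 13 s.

19.5 m

On each constant-a segment, Δv = aΔt and Δx = v₀Δt + ½aΔt²; chain segment to segment.
0–6 s: v starts 5 m/s; Δx = 5·6 + ½·-1·6² = 12 m; v ends -1 m/s.
6–8 s: v starts -1 m/s; Δx = -1·2 + ½·11·2² = 20 m; v ends 21 m/s.
8–10 s: v starts 21 m/s; Δx = 21·2 + ½·-10·2² = 22 m; v ends 1 m/s.
10–13 s: v starts 1 m/s; Δx = 1·3 + ½·-7·3² = -28.5 m; v ends -20 m/s.
x(13) = -6 + Σ Δx = 19.5 m.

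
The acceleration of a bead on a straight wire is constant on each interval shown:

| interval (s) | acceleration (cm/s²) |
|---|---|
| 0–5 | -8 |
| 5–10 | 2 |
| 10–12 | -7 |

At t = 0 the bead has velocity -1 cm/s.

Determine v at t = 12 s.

-45 cm/s

Δv equals the area under the a-t graph; then v = v₀ + Δv.
0–5 s: -8 × 5 = -40 cm/s
5–10 s: 2 × 5 = 10 cm/s
10–12 s: -7 × 2 = -14 cm/s
Δv = -44 cm/s, so v(12) = -1 + (-44) = -45 cm/s.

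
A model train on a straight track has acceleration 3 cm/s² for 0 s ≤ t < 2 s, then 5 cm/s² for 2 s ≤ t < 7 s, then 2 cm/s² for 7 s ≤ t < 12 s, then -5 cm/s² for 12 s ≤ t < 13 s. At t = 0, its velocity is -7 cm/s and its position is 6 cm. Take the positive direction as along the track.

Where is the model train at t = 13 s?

232 cm

On each constant-a segment, Δv = aΔt and Δx = v₀Δt + ½aΔt²; chain segment to segment.
0–2 s: v starts -7 cm/s; Δx = -7·2 + ½·3·2² = -8 cm; v ends -1 cm/s.
2–7 s: v starts -1 cm/s; Δx = -1·5 + ½·5·5² = 57.5 cm; v ends 24 cm/s.
7–12 s: v starts 24 cm/s; Δx = 24·5 + ½·2·5² = 145 cm; v ends 34 cm/s.
12–13 s: v starts 34 cm/s; Δx = 34·1 + ½·-5·1² = 31.5 cm; v ends 29 cm/s.
x(13) = 6 + Σ Δx = 232 cm.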